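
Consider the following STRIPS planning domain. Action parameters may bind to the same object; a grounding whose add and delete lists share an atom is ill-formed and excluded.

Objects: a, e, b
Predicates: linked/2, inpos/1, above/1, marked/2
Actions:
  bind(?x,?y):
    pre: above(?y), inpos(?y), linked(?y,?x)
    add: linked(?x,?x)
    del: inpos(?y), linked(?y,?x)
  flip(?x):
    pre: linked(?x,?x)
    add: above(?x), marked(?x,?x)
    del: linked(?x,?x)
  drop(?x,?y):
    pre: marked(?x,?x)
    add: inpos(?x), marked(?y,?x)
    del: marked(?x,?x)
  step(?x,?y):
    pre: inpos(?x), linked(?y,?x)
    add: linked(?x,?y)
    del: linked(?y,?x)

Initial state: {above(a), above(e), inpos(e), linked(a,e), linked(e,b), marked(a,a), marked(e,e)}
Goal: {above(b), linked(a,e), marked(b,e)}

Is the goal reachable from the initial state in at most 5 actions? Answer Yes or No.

1. bind(b,e)  →  {above(a), above(e), linked(a,e), linked(b,b), marked(a,a), marked(e,e)}
2. flip(b)  →  {above(a), above(b), above(e), linked(a,e), marked(a,a), marked(b,b), marked(e,e)}
3. drop(e,b)  →  {above(a), above(b), above(e), inpos(e), linked(a,e), marked(a,a), marked(b,b), marked(b,e)}
optimal plan length = 3; 3 ≤ 5

Yes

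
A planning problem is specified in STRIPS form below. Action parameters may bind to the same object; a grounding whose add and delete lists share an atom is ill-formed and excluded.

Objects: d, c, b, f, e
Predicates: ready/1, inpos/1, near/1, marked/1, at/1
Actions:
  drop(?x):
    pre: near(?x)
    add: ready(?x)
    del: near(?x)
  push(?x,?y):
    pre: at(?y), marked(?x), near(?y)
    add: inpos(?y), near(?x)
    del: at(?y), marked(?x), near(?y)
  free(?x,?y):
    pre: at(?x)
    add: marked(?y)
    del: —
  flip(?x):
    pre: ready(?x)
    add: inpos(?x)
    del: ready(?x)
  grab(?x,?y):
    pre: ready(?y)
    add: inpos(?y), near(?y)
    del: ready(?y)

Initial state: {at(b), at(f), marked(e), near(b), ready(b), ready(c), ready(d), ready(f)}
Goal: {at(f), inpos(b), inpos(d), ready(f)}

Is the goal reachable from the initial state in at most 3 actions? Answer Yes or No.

1. push(e,b)  →  {at(f), inpos(b), near(e), ready(b), ready(c), ready(d), ready(f)}
2. flip(d)  →  {at(f), inpos(b), inpos(d), near(e), ready(b), ready(c), ready(f)}
optimal plan length = 2; 2 ≤ 3

Yes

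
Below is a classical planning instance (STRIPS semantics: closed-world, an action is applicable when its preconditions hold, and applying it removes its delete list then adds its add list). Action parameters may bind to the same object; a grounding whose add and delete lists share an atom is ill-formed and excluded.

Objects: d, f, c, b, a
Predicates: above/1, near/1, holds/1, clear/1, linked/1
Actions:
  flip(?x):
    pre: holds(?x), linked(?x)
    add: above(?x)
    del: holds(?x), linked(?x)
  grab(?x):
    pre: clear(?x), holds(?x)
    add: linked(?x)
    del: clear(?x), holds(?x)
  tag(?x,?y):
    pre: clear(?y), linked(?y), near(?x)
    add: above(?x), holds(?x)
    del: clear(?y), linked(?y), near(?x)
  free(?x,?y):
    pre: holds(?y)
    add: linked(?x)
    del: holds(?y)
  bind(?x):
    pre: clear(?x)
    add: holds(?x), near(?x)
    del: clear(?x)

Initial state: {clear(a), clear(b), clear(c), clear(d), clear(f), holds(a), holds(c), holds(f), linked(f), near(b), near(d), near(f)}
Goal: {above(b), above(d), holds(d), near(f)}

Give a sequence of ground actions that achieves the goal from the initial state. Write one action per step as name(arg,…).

tag(d,f); free(d,f); tag(b,d)

1. tag(d,f)  →  {above(d), clear(a), clear(b), clear(c), clear(d), holds(a), holds(c), holds(d), holds(f), near(b), near(f)}
2. free(d,f)  →  {above(d), clear(a), clear(b), clear(c), clear(d), holds(a), holds(c), holds(d), linked(d), near(b), near(f)}
3. tag(b,d)  →  {above(b), above(d), clear(a), clear(b), clear(c), holds(a), holds(b), holds(c), holds(d), near(f)}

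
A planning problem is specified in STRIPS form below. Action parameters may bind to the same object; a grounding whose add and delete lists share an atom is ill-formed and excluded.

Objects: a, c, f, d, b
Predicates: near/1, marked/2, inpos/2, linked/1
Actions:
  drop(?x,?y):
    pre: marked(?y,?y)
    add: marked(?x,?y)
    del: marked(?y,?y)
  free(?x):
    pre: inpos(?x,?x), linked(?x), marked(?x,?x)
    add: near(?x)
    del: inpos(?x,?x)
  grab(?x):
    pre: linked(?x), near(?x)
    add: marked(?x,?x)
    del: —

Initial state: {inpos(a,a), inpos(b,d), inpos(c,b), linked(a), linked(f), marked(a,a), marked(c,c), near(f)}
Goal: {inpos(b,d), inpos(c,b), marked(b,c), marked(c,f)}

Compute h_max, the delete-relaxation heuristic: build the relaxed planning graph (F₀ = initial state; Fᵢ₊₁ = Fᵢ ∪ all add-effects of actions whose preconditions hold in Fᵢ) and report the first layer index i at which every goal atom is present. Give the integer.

2

F0 = init (8 atoms)
F1 = F0 ∪ {marked(a,c), marked(b,a), marked(b,c), marked(c,a), marked(d,a), marked(d,c), marked(f,a), marked(f,c), marked(f,f), near(a)}  (18 atoms)
F2 = F1 ∪ {marked(a,f), marked(b,f), marked(c,f), marked(d,f)}  (22 atoms)
goal ⊆ F2  ⇒  h_max = 2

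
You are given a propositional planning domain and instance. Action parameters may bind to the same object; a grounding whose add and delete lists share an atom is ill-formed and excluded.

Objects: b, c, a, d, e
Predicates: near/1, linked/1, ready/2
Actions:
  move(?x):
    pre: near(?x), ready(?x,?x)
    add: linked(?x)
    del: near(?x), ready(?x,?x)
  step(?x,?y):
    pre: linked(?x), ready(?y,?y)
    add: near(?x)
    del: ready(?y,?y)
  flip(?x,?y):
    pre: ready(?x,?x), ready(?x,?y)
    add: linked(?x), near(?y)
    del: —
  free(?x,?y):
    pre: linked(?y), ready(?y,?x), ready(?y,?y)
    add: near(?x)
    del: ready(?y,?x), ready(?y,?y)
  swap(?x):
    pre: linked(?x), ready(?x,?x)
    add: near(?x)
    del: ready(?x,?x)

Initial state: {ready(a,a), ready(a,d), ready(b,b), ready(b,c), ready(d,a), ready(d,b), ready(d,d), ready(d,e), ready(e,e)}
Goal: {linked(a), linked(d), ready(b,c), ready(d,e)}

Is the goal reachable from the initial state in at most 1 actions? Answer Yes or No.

1. flip(a,a)  →  {linked(a), near(a), ready(a,a), ready(a,d), ready(b,b), ready(b,c), ready(d,a), ready(d,b), ready(d,d), ready(d,e), ready(e,e)}
2. flip(d,b)  →  {linked(a), linked(d), near(a), near(b), ready(a,a), ready(a,d), ready(b,b), ready(b,c), ready(d,a), ready(d,b), ready(d,d), ready(d,e), ready(e,e)}
optimal plan length = 2; 2 > 1

No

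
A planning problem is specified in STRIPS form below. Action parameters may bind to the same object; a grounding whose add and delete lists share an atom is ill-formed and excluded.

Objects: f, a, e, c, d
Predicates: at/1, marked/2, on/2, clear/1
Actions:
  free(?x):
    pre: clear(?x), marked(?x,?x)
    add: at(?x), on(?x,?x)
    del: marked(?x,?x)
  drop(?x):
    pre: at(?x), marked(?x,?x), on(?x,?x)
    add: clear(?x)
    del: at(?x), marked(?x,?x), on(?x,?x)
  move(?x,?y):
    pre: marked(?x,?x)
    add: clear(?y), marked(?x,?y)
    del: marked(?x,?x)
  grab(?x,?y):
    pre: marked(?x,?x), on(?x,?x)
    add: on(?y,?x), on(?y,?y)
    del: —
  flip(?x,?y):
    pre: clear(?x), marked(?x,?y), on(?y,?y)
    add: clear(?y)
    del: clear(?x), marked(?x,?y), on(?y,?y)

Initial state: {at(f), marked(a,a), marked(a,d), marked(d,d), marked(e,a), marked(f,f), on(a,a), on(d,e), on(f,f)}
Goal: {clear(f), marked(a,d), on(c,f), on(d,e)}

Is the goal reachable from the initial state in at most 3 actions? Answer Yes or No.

Yes

1. move(a,f)  →  {at(f), clear(f), marked(a,d), marked(a,f), marked(d,d), marked(e,a), marked(f,f), on(a,a), on(d,e), on(f,f)}
2. grab(f,c)  →  {at(f), clear(f), marked(a,d), marked(a,f), marked(d,d), marked(e,a), marked(f,f), on(a,a), on(c,c), on(c,f), on(d,e), on(f,f)}
optimal plan length = 2; 2 ≤ 3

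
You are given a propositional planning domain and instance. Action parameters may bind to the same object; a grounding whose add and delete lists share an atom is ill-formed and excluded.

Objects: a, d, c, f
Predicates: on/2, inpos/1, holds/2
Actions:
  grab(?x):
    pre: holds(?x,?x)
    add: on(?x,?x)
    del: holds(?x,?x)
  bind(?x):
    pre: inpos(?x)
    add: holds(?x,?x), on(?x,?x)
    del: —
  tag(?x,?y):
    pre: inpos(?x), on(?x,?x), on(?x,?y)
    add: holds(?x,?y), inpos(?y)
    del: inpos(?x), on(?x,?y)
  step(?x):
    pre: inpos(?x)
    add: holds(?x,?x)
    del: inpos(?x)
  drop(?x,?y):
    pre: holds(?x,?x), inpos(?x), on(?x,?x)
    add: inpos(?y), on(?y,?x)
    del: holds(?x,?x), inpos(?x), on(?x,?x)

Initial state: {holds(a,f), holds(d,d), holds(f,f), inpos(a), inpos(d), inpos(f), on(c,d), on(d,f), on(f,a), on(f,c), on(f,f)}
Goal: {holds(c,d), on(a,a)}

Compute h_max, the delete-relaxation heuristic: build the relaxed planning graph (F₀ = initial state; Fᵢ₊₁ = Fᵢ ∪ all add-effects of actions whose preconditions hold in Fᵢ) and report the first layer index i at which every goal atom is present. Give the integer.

F0 = init (11 atoms)
F1 = F0 ∪ {holds(a,a), holds(f,a), holds(f,c), inpos(c), on(a,a), on(a,f), on(c,f), on(d,d)}  (19 atoms)
F2 = F1 ∪ {holds(c,c), holds(d,f), on(a,d), on(c,a), on(c,c), on(d,a), on(f,d)}  (26 atoms)
F3 = F2 ∪ {holds(a,d), holds(c,a), holds(c,d), holds(c,f), holds(d,a), holds(f,d), on(a,c), on(d,c)}  (34 atoms)
goal ⊆ F3  ⇒  h_max = 3

3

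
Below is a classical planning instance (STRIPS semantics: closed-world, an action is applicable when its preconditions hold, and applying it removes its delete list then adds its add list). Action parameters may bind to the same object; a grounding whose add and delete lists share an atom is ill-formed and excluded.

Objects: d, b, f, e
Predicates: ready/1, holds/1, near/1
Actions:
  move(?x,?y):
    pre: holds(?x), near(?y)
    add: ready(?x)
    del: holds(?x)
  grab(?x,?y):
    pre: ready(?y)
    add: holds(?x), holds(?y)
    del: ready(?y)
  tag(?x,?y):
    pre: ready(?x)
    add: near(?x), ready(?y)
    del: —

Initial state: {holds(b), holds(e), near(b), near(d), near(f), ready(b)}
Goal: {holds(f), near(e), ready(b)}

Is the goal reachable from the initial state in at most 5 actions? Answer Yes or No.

Yes

1. move(e,d)  →  {holds(b), near(b), near(d), near(f), ready(b), ready(e)}
2. grab(f,b)  →  {holds(b), holds(f), near(b), near(d), near(f), ready(e)}
3. tag(e,b)  →  {holds(b), holds(f), near(b), near(d), near(e), near(f), ready(b), ready(e)}
optimal plan length = 3; 3 ≤ 5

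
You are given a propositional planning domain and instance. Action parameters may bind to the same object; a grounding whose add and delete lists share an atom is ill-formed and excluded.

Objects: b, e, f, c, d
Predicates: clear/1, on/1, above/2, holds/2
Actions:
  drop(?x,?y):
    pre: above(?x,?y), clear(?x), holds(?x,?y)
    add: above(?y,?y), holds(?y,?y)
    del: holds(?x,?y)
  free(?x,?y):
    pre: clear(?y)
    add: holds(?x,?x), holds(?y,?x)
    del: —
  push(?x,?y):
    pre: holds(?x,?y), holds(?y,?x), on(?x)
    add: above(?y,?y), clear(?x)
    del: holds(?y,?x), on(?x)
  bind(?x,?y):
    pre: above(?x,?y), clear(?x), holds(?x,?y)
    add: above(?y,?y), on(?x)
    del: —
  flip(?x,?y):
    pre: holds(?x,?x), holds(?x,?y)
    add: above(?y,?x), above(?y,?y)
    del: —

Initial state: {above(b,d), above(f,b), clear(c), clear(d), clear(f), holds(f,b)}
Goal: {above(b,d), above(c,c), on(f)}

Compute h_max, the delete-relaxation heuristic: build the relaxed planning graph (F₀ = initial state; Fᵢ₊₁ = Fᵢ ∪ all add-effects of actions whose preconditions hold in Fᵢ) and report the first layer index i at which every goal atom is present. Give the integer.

2

F0 = init (6 atoms)
F1 = F0 ∪ {above(b,b), holds(b,b), holds(c,b), holds(c,c), holds(c,d), holds(c,e), holds(c,f), holds(d,b), holds(d,c), holds(d,d), holds(d,e), holds(d,f), holds(e,e), holds(f,c), holds(f,d), holds(f,e), holds(f,f), on(f)}  (24 atoms)
F2 = F1 ∪ {above(b,c), above(b,f), above(c,c), above(c,d), above(c,f), above(d,c), above(d,d), above(d,f), above(e,c), above(e,d), above(e,e), above(e,f), above(f,c), above(f,d), above(f,f)}  (39 atoms)
goal ⊆ F2  ⇒  h_max = 2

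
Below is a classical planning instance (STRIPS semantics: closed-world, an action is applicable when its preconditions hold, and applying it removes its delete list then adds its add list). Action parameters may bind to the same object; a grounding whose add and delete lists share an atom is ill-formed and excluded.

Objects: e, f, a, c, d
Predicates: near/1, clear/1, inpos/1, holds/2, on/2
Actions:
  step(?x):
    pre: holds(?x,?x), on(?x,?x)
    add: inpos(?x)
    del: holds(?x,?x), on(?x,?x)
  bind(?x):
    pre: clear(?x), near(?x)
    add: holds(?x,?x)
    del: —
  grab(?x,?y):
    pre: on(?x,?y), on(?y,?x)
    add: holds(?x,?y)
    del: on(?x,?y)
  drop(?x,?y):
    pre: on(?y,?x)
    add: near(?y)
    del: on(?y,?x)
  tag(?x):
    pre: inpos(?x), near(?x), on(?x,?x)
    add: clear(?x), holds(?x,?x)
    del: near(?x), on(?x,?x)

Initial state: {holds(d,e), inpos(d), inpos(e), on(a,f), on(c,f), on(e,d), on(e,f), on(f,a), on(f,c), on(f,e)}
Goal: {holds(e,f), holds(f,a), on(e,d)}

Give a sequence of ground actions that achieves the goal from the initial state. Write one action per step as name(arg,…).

grab(e,f); grab(f,a)

1. grab(e,f)  →  {holds(d,e), holds(e,f), inpos(d), inpos(e), on(a,f), on(c,f), on(e,d), on(f,a), on(f,c), on(f,e)}
2. grab(f,a)  →  {holds(d,e), holds(e,f), holds(f,a), inpos(d), inpos(e), on(a,f), on(c,f), on(e,d), on(f,c), on(f,e)}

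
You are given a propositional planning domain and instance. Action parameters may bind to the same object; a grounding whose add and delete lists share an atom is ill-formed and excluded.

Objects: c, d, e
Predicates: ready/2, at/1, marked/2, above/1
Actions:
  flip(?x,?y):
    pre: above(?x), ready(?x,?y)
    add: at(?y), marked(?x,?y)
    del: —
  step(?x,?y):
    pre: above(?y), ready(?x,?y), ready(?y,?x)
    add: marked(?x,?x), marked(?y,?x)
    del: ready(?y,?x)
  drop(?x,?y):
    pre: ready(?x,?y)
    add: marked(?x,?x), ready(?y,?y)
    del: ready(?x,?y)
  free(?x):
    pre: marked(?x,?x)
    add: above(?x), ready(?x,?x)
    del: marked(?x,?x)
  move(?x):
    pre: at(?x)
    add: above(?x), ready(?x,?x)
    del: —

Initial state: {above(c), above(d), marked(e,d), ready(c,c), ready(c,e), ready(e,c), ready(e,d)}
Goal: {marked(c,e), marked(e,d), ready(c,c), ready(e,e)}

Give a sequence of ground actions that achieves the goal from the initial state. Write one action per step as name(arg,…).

1. flip(c,e)  →  {above(c), above(d), at(e), marked(c,e), marked(e,d), ready(c,c), ready(c,e), ready(e,c), ready(e,d)}
2. drop(c,e)  →  {above(c), above(d), at(e), marked(c,c), marked(c,e), marked(e,d), ready(c,c), ready(e,c), ready(e,d), ready(e,e)}

flip(c,e); drop(c,e)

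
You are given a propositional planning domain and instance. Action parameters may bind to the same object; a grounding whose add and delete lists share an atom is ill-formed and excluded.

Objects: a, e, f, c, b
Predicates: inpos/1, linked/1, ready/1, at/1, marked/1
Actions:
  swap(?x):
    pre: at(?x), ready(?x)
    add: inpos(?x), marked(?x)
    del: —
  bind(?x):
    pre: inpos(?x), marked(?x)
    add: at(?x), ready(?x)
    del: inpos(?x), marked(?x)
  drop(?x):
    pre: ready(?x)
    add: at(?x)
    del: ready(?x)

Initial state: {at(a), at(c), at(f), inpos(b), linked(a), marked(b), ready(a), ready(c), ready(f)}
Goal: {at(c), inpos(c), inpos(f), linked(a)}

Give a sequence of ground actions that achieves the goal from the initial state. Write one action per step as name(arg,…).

1. swap(f)  →  {at(a), at(c), at(f), inpos(b), inpos(f), linked(a), marked(b), marked(f), ready(a), ready(c), ready(f)}
2. swap(c)  →  {at(a), at(c), at(f), inpos(b), inpos(c), inpos(f), linked(a), marked(b), marked(c), marked(f), ready(a), ready(c), ready(f)}

swap(f); swap(c)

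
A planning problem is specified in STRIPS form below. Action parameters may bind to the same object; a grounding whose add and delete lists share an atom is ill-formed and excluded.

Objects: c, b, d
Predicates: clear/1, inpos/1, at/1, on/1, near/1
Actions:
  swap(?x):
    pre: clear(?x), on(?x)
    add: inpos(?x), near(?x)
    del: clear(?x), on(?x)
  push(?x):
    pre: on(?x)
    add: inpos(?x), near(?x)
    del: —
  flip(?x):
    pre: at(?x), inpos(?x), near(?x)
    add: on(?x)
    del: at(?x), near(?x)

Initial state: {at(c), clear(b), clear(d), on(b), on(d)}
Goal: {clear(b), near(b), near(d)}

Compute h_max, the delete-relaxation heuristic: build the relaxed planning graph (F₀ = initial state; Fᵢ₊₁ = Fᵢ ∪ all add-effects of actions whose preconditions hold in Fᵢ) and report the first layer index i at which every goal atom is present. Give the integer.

F0 = init (5 atoms)
F1 = F0 ∪ {inpos(b), inpos(d), near(b), near(d)}  (9 atoms)
goal ⊆ F1  ⇒  h_max = 1

1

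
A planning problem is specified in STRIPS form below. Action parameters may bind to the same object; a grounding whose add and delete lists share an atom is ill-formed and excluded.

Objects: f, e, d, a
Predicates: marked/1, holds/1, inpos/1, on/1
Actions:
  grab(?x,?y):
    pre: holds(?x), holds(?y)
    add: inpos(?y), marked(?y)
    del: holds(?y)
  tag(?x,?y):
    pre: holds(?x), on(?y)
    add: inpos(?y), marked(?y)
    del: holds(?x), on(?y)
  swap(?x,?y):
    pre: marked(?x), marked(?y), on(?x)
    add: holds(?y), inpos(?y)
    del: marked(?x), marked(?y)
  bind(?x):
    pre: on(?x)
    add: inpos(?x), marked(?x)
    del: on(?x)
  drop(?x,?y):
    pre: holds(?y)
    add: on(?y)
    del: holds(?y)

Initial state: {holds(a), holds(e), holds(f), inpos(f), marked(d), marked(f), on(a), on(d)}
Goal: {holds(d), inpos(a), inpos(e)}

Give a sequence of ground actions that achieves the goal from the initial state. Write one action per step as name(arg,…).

1. grab(f,e)  →  {holds(a), holds(f), inpos(e), inpos(f), marked(d), marked(e), marked(f), on(a), on(d)}
2. grab(f,a)  →  {holds(f), inpos(a), inpos(e), inpos(f), marked(a), marked(d), marked(e), marked(f), on(a), on(d)}
3. swap(d,d)  →  {holds(d), holds(f), inpos(a), inpos(d), inpos(e), inpos(f), marked(a), marked(e), marked(f), on(a), on(d)}

grab(f,e); grab(f,a); swap(d,d)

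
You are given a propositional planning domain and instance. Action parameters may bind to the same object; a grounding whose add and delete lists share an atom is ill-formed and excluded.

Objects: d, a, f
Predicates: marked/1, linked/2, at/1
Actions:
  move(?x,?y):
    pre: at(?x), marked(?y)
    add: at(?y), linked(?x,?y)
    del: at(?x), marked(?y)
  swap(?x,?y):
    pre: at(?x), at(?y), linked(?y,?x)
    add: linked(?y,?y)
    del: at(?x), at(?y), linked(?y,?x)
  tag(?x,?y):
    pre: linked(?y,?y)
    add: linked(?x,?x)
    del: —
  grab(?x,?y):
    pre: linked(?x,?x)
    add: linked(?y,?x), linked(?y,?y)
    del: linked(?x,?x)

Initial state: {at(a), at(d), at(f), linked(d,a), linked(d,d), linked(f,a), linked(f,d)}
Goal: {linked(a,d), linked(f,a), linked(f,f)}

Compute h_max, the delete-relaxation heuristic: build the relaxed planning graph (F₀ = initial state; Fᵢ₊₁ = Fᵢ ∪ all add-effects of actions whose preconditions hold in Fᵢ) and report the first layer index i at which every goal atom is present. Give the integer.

1

F0 = init (7 atoms)
F1 = F0 ∪ {linked(a,a), linked(a,d), linked(f,f)}  (10 atoms)
goal ⊆ F1  ⇒  h_max = 1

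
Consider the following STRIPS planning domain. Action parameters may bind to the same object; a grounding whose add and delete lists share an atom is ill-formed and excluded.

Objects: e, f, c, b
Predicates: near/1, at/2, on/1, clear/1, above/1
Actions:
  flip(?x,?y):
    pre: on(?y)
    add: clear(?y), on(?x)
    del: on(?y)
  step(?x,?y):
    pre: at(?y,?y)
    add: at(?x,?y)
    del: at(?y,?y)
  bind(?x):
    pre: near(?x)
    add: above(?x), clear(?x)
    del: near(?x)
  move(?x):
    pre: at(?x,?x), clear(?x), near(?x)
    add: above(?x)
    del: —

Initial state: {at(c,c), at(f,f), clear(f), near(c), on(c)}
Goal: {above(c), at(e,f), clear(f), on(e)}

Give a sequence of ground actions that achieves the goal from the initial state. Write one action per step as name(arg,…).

1. flip(e,c)  →  {at(c,c), at(f,f), clear(c), clear(f), near(c), on(e)}
2. step(e,f)  →  {at(c,c), at(e,f), clear(c), clear(f), near(c), on(e)}
3. bind(c)  →  {above(c), at(c,c), at(e,f), clear(c), clear(f), on(e)}

flip(e,c); step(e,f); bind(c)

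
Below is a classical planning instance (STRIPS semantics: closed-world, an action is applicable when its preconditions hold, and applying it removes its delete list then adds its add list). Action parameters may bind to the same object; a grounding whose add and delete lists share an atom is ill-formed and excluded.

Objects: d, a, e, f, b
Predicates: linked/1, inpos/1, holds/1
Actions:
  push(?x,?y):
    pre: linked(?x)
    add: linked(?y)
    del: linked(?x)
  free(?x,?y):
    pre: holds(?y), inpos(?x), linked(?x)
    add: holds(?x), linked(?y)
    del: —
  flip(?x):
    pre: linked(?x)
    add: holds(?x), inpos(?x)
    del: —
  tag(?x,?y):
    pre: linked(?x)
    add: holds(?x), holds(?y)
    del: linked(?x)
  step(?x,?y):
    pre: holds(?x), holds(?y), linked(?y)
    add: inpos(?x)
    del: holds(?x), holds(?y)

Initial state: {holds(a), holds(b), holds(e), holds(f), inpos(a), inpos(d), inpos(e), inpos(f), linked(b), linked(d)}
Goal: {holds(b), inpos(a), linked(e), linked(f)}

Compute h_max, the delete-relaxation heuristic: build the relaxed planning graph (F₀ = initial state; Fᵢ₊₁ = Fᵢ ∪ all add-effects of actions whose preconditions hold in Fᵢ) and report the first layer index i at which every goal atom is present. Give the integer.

F0 = init (10 atoms)
F1 = F0 ∪ {holds(d), inpos(b), linked(a), linked(e), linked(f)}  (15 atoms)
goal ⊆ F1  ⇒  h_max = 1

1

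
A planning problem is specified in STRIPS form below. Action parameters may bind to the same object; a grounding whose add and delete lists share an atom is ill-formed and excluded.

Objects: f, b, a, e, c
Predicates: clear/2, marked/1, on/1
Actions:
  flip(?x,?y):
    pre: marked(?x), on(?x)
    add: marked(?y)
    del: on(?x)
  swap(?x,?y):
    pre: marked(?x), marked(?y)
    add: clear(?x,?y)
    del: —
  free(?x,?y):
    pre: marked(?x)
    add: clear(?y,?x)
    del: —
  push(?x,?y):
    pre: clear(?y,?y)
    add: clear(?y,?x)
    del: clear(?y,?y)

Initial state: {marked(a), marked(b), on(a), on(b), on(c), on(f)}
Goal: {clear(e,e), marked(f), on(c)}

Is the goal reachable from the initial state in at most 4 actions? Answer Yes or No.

Yes

1. flip(b,f)  →  {marked(a), marked(b), marked(f), on(a), on(c), on(f)}
2. flip(f,e)  →  {marked(a), marked(b), marked(e), marked(f), on(a), on(c)}
3. swap(e,e)  →  {clear(e,e), marked(a), marked(b), marked(e), marked(f), on(a), on(c)}
optimal plan length = 3; 3 ≤ 4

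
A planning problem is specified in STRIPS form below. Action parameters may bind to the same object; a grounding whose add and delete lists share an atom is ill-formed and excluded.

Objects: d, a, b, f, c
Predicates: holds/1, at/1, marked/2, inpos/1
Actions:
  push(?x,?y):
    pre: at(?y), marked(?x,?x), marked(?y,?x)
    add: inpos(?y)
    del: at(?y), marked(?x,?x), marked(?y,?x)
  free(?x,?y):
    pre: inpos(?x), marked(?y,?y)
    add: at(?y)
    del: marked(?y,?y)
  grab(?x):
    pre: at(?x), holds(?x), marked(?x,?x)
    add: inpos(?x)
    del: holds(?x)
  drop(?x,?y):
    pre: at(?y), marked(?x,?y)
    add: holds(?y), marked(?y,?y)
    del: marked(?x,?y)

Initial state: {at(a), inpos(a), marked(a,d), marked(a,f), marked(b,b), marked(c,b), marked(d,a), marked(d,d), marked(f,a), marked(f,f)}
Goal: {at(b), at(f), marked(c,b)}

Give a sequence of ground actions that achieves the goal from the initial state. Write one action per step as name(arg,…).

1. free(a,b)  →  {at(a), at(b), inpos(a), marked(a,d), marked(a,f), marked(c,b), marked(d,a), marked(d,d), marked(f,a), marked(f,f)}
2. free(a,f)  →  {at(a), at(b), at(f), inpos(a), marked(a,d), marked(a,f), marked(c,b), marked(d,a), marked(d,d), marked(f,a)}

free(a,b); free(a,f)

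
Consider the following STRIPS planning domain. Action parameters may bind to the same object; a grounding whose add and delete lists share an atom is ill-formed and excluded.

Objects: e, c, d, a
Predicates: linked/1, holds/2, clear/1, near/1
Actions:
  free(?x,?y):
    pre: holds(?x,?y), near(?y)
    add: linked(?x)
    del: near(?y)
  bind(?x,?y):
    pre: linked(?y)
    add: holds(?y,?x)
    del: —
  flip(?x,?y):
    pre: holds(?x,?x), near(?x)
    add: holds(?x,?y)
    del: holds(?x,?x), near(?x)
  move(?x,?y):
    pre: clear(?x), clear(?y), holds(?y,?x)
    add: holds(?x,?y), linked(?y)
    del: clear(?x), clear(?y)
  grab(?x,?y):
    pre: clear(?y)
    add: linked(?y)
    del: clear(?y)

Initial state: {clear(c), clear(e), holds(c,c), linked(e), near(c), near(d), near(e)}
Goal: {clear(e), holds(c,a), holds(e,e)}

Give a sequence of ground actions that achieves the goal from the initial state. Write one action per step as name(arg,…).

1. bind(e,e)  →  {clear(c), clear(e), holds(c,c), holds(e,e), linked(e), near(c), near(d), near(e)}
2. flip(c,a)  →  {clear(c), clear(e), holds(c,a), holds(e,e), linked(e), near(d), near(e)}

bind(e,e); flip(c,a)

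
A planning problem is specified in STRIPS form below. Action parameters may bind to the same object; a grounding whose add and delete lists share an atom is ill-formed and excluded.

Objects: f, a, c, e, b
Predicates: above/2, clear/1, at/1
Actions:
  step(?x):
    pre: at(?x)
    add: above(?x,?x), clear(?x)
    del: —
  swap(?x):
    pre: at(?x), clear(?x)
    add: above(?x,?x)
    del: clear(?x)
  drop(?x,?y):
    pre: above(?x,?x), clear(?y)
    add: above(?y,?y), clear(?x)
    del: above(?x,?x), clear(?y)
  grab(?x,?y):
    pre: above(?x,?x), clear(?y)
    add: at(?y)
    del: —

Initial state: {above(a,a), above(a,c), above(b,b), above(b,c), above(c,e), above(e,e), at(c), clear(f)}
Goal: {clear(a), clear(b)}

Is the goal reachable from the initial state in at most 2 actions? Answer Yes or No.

No

1. step(c)  →  {above(a,a), above(a,c), above(b,b), above(b,c), above(c,c), above(c,e), above(e,e), at(c), clear(c), clear(f)}
2. drop(a,f)  →  {above(a,c), above(b,b), above(b,c), above(c,c), above(c,e), above(e,e), above(f,f), at(c), clear(a), clear(c)}
3. drop(b,c)  →  {above(a,c), above(b,c), above(c,c), above(c,e), above(e,e), above(f,f), at(c), clear(a), clear(b)}
optimal plan length = 3; 3 > 2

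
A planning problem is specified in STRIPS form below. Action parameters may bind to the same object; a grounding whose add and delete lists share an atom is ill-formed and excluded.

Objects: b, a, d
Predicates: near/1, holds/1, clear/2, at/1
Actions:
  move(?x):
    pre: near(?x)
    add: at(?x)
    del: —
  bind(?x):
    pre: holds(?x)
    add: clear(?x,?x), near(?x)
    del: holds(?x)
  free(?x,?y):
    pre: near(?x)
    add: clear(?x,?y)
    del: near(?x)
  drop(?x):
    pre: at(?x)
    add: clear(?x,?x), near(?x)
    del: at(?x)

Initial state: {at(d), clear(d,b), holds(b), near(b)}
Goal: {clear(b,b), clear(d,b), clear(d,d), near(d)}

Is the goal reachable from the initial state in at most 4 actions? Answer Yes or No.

1. bind(b)  →  {at(d), clear(b,b), clear(d,b), near(b)}
2. drop(d)  →  {clear(b,b), clear(d,b), clear(d,d), near(b), near(d)}
optimal plan length = 2; 2 ≤ 4

Yes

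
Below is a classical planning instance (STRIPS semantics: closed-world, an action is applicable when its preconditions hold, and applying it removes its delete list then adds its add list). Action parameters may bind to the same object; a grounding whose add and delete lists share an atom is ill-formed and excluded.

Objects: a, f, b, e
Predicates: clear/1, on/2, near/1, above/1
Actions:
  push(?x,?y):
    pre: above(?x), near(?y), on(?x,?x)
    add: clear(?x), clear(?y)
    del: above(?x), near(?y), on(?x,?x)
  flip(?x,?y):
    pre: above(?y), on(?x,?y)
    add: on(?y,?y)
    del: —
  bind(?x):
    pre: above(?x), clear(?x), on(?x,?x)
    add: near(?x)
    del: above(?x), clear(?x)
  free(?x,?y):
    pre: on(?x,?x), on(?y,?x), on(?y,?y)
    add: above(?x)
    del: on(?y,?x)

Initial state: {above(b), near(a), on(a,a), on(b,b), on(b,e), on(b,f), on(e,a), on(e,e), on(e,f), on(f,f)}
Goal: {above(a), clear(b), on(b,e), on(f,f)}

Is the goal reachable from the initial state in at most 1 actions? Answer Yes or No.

1. push(b,a)  →  {clear(a), clear(b), on(a,a), on(b,e), on(b,f), on(e,a), on(e,e), on(e,f), on(f,f)}
2. free(a,a)  →  {above(a), clear(a), clear(b), on(b,e), on(b,f), on(e,a), on(e,e), on(e,f), on(f,f)}
optimal plan length = 2; 2 > 1

No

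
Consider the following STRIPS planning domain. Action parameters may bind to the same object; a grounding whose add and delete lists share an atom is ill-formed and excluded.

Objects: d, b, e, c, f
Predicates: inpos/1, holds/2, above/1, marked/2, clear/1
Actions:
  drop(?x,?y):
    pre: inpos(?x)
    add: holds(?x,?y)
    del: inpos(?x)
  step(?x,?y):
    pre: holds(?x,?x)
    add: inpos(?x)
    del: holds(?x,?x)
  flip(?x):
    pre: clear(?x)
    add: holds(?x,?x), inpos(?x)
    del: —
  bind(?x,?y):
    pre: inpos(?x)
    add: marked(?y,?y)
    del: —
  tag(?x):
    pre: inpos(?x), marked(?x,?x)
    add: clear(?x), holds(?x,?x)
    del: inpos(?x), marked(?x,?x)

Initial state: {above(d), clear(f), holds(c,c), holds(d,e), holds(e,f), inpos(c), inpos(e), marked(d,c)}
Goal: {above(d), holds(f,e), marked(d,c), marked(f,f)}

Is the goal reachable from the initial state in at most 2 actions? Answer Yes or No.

1. flip(f)  →  {above(d), clear(f), holds(c,c), holds(d,e), holds(e,f), holds(f,f), inpos(c), inpos(e), inpos(f), marked(d,c)}
2. drop(f,e)  →  {above(d), clear(f), holds(c,c), holds(d,e), holds(e,f), holds(f,e), holds(f,f), inpos(c), inpos(e), marked(d,c)}
3. bind(e,f)  →  {above(d), clear(f), holds(c,c), holds(d,e), holds(e,f), holds(f,e), holds(f,f), inpos(c), inpos(e), marked(d,c), marked(f,f)}
optimal plan length = 3; 3 > 2

No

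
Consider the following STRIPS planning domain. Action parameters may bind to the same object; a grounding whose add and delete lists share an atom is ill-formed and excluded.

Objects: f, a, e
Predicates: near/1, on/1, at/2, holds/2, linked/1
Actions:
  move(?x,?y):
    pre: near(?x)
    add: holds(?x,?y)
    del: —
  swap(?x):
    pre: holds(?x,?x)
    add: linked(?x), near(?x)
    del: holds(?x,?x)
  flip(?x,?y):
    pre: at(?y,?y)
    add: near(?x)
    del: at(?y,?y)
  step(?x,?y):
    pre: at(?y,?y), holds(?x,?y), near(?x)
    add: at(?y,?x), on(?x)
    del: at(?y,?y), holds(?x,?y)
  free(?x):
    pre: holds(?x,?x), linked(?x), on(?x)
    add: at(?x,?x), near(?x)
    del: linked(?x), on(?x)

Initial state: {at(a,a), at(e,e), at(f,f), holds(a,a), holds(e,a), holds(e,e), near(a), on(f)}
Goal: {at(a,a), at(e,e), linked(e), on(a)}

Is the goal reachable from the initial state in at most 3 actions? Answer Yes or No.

Yes

1. move(a,f)  →  {at(a,a), at(e,e), at(f,f), holds(a,a), holds(a,f), holds(e,a), holds(e,e), near(a), on(f)}
2. swap(e)  →  {at(a,a), at(e,e), at(f,f), holds(a,a), holds(a,f), holds(e,a), linked(e), near(a), near(e), on(f)}
3. step(a,f)  →  {at(a,a), at(e,e), at(f,a), holds(a,a), holds(e,a), linked(e), near(a), near(e), on(a), on(f)}
optimal plan length = 3; 3 ≤ 3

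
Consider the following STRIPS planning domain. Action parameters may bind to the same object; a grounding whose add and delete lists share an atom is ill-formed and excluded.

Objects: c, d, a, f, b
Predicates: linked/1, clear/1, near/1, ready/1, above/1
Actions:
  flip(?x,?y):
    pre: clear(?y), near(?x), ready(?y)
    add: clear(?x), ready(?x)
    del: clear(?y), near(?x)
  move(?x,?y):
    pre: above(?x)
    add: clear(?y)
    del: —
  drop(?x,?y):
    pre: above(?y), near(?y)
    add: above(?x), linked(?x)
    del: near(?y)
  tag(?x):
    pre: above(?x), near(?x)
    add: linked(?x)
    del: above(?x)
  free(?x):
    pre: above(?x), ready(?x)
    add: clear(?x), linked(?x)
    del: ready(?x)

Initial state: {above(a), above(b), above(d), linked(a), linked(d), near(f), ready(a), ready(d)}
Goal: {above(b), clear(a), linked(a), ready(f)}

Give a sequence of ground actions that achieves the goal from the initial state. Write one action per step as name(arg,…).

move(d,d); flip(f,d); move(d,a)

1. move(d,d)  →  {above(a), above(b), above(d), clear(d), linked(a), linked(d), near(f), ready(a), ready(d)}
2. flip(f,d)  →  {above(a), above(b), above(d), clear(f), linked(a), linked(d), ready(a), ready(d), ready(f)}
3. move(d,a)  →  {above(a), above(b), above(d), clear(a), clear(f), linked(a), linked(d), ready(a), ready(d), ready(f)}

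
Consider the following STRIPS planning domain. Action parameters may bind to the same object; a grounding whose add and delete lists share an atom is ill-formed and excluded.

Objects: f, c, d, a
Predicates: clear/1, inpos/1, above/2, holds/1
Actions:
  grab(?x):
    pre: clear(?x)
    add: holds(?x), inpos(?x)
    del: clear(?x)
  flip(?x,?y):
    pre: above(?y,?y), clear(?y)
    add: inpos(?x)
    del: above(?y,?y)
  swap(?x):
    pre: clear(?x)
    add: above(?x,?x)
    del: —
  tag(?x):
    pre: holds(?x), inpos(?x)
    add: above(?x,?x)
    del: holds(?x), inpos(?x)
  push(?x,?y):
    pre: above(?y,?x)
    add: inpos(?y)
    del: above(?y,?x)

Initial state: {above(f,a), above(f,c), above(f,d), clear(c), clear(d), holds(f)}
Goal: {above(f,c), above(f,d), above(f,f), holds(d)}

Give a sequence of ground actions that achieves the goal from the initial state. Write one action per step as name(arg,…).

1. grab(d)  →  {above(f,a), above(f,c), above(f,d), clear(c), holds(d), holds(f), inpos(d)}
2. push(a,f)  →  {above(f,c), above(f,d), clear(c), holds(d), holds(f), inpos(d), inpos(f)}
3. tag(f)  →  {above(f,c), above(f,d), above(f,f), clear(c), holds(d), inpos(d)}

grab(d); push(a,f); tag(f)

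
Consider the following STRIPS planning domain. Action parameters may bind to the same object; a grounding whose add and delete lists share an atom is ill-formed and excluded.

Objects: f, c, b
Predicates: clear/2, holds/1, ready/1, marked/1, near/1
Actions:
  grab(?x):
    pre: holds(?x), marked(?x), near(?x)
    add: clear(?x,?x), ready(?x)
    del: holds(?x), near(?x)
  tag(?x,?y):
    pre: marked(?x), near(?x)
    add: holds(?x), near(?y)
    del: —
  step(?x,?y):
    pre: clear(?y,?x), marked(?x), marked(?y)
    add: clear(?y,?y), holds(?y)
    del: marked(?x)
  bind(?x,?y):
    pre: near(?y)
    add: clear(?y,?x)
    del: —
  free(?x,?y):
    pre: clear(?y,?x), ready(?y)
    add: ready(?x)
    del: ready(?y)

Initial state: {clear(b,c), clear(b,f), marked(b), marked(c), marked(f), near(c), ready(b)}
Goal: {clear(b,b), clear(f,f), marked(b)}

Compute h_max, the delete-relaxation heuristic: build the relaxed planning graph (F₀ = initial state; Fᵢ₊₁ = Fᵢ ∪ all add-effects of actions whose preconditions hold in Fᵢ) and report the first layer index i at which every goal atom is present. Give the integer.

2

F0 = init (7 atoms)
F1 = F0 ∪ {clear(b,b), clear(c,b), clear(c,c), clear(c,f), holds(b), holds(c), near(b), near(f), ready(c), ready(f)}  (17 atoms)
F2 = F1 ∪ {clear(f,b), clear(f,c), clear(f,f), holds(f)}  (21 atoms)
goal ⊆ F2  ⇒  h_max = 2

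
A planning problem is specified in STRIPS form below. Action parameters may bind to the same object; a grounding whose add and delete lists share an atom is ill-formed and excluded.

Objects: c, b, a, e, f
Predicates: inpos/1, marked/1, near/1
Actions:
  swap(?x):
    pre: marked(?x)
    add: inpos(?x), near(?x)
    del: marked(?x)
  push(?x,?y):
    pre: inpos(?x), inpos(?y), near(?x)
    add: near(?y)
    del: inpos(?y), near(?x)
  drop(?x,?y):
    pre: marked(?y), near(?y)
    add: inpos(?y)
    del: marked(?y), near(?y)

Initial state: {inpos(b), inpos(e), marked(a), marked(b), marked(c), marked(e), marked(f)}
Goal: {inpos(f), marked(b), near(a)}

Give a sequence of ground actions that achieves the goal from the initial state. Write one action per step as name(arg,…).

swap(a); swap(f)

1. swap(a)  →  {inpos(a), inpos(b), inpos(e), marked(b), marked(c), marked(e), marked(f), near(a)}
2. swap(f)  →  {inpos(a), inpos(b), inpos(e), inpos(f), marked(b), marked(c), marked(e), near(a), near(f)}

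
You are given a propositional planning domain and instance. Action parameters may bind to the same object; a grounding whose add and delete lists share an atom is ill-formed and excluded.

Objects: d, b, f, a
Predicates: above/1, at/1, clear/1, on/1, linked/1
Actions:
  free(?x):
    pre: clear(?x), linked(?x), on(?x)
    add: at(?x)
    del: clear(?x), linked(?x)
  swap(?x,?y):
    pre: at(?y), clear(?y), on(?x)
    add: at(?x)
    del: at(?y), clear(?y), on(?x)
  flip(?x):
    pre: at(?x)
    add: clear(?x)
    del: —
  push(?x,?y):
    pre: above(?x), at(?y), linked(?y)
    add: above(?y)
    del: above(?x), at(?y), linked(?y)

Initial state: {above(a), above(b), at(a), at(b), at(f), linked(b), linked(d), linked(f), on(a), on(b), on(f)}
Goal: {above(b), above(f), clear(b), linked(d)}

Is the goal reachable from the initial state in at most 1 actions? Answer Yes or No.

No

1. flip(b)  →  {above(a), above(b), at(a), at(b), at(f), clear(b), linked(b), linked(d), linked(f), on(a), on(b), on(f)}
2. push(a,f)  →  {above(b), above(f), at(a), at(b), clear(b), linked(b), linked(d), on(a), on(b), on(f)}
optimal plan length = 2; 2 > 1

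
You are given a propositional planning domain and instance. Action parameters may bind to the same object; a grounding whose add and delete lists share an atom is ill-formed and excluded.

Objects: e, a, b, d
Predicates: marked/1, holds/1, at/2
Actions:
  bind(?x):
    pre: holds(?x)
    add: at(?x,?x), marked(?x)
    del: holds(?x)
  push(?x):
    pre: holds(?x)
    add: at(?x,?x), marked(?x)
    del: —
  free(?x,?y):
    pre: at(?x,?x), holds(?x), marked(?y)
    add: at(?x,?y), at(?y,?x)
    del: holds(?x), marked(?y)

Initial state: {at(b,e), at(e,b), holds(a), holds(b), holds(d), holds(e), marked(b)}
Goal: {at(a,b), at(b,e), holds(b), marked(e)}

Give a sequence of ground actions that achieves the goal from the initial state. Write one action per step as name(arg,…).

1. bind(e)  →  {at(b,e), at(e,b), at(e,e), holds(a), holds(b), holds(d), marked(b), marked(e)}
2. push(a)  →  {at(a,a), at(b,e), at(e,b), at(e,e), holds(a), holds(b), holds(d), marked(a), marked(b), marked(e)}
3. free(a,b)  →  {at(a,a), at(a,b), at(b,a), at(b,e), at(e,b), at(e,e), holds(b), holds(d), marked(a), marked(e)}

bind(e); push(a); free(a,b)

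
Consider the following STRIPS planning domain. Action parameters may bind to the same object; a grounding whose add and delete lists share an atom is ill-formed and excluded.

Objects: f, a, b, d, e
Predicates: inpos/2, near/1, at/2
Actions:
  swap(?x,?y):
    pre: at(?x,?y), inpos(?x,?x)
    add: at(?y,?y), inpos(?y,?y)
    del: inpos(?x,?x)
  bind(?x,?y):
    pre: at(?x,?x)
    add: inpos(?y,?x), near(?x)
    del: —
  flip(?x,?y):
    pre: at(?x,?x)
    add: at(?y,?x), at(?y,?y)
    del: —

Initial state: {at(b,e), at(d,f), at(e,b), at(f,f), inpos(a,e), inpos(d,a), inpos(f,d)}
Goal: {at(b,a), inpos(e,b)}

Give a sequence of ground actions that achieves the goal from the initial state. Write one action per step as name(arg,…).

1. flip(f,a)  →  {at(a,a), at(a,f), at(b,e), at(d,f), at(e,b), at(f,f), inpos(a,e), inpos(d,a), inpos(f,d)}
2. flip(a,b)  →  {at(a,a), at(a,f), at(b,a), at(b,b), at(b,e), at(d,f), at(e,b), at(f,f), inpos(a,e), inpos(d,a), inpos(f,d)}
3. bind(b,e)  →  {at(a,a), at(a,f), at(b,a), at(b,b), at(b,e), at(d,f), at(e,b), at(f,f), inpos(a,e), inpos(d,a), inpos(e,b), inpos(f,d), near(b)}

flip(f,a); flip(a,b); bind(b,e)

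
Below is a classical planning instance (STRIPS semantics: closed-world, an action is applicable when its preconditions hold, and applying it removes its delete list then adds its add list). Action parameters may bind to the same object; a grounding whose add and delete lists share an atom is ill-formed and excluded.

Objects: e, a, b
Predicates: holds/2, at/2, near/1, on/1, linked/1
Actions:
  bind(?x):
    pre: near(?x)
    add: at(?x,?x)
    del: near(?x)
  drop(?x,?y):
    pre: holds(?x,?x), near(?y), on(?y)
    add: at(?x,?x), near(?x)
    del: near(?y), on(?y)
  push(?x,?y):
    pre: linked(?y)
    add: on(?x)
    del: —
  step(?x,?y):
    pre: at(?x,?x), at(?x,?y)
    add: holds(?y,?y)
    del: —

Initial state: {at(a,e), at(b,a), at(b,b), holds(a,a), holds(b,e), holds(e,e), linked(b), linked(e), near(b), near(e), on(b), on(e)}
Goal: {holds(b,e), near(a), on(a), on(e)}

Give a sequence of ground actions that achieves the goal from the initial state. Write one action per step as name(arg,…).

1. drop(a,b)  →  {at(a,a), at(a,e), at(b,a), at(b,b), holds(a,a), holds(b,e), holds(e,e), linked(b), linked(e), near(a), near(e), on(e)}
2. push(a,e)  →  {at(a,a), at(a,e), at(b,a), at(b,b), holds(a,a), holds(b,e), holds(e,e), linked(b), linked(e), near(a), near(e), on(a), on(e)}

drop(a,b); push(a,e)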